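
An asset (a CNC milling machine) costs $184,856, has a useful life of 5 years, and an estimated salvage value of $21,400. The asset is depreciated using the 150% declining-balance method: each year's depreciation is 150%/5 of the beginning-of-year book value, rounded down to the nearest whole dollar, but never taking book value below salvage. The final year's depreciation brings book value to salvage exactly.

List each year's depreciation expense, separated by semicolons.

$55,456; $38,820; $27,174; $19,021; $22,985

Depreciable base = $184,856 − $21,400 = $163,456.
Year 1: ⌊$184,856 × 150%/5⌋ = $55,456. Book value $129,400.
Year 2: ⌊$129,400 × 150%/5⌋ = $38,820. Book value $90,580.
Year 3: ⌊$90,580 × 150%/5⌋ = $27,174. Book value $63,406.
Year 4: ⌊$63,406 × 150%/5⌋ = $19,021. Book value $44,385.
Year 5 (final): $44,385 − $21,400 = $22,985. Book value $21,400.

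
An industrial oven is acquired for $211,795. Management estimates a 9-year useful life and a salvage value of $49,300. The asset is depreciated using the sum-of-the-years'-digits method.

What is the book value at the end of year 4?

Depreciable base = $211,795 − $49,300 = $162,495.
Sum of the years' digits = 9+8+7+6+5+4+3+2+1 = 45.
Year 1: $162,495 × 9/45 = $32,499. Book value $179,296.
Year 2: $162,495 × 8/45 = $28,888. Book value $150,408.
Year 3: $162,495 × 7/45 = $25,277. Book value $125,131.
Year 4: $162,495 × 6/45 = $21,666. Book value $103,465.

$103,465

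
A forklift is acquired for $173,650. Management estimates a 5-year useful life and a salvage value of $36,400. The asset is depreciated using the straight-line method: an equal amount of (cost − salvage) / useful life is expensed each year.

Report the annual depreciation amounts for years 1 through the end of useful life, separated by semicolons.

Depreciable base = $173,650 − $36,400 = $137,250.
Annual expense = $137,250 / 5 = $27,450.
End of year 1: book value $146,200.
End of year 2: book value $118,750.
End of year 3: book value $91,300.
End of year 4: book value $63,850.
End of year 5: book value $36,400.

$27,450; $27,450; $27,450; $27,450; $27,450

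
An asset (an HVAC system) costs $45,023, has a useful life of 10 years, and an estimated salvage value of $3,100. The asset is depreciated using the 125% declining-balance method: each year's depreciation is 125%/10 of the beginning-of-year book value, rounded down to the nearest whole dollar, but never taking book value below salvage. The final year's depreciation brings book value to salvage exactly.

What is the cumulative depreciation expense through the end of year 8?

$29,551

Depreciable base = $45,023 − $3,100 = $41,923.
Year 1: ⌊$45,023 × 125%/10⌋ = $5,627. Book value $39,396.
Year 2: ⌊$39,396 × 125%/10⌋ = $4,924. Book value $34,472.
Year 3: ⌊$34,472 × 125%/10⌋ = $4,309. Book value $30,163.
Year 4: ⌊$30,163 × 125%/10⌋ = $3,770. Book value $26,393.
Year 5: ⌊$26,393 × 125%/10⌋ = $3,299. Book value $23,094.
Year 6: ⌊$23,094 × 125%/10⌋ = $2,886. Book value $20,208.
Year 7: ⌊$20,208 × 125%/10⌋ = $2,526. Book value $17,682.
Year 8: ⌊$17,682 × 125%/10⌋ = $2,210. Book value $15,472.
Accumulated through year 8 = $45,023 − $15,472 = $29,551.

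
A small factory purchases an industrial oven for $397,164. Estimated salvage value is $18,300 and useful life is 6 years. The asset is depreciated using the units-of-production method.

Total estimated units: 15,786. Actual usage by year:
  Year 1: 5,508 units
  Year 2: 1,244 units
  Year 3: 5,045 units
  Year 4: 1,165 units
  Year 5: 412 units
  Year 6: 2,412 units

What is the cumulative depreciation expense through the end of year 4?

$311,088

Depreciable base = $397,164 − $18,300 = $378,864.
Rate = $378,864 / 15,786 units = $24 per unit.
Year 1: 5,508 × $24 = $132,192. Book value $264,972.
Year 2: 1,244 × $24 = $29,856. Book value $235,116.
Year 3: 5,045 × $24 = $121,080. Book value $114,036.
Year 4: 1,165 × $24 = $27,960. Book value $86,076.
Accumulated through year 4 = $397,164 − $86,076 = $311,088.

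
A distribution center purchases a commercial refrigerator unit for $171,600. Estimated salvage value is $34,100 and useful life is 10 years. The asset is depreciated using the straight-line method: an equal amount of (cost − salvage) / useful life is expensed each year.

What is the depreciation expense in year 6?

$13,750

Depreciable base = $171,600 − $34,100 = $137,500.
Annual expense = $137,500 / 10 = $13,750.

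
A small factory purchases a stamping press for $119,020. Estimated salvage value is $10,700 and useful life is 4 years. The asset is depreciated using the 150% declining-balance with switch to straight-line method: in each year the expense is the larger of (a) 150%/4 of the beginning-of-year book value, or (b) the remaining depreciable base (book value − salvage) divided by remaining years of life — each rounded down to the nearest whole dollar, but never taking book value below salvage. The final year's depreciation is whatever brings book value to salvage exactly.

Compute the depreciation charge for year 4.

$17,897

Depreciable base = $119,020 − $10,700 = $108,320.
Year 1: DB = ⌊$119,020 × 150%/4⌋ = $44,632; SL = ⌊$108,320/4⌋ = $27,080 → take DB $44,632. Book value $74,388.
Year 2: DB = ⌊$74,388 × 150%/4⌋ = $27,895; SL = ⌊$63,688/3⌋ = $21,229 → take DB $27,895. Book value $46,493.
Year 3: DB = ⌊$46,493 × 150%/4⌋ = $17,434; SL = ⌊$35,793/2⌋ = $17,896 → take SL $17,896. Book value $28,597.
Year 4 (final): $28,597 − $10,700 = $17,897. Book value $10,700.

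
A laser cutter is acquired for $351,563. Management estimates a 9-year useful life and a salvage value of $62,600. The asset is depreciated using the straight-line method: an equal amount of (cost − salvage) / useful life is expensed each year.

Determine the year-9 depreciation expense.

Depreciable base = $351,563 − $62,600 = $288,963.
Annual expense = $288,963 / 9 = $32,107.

$32,107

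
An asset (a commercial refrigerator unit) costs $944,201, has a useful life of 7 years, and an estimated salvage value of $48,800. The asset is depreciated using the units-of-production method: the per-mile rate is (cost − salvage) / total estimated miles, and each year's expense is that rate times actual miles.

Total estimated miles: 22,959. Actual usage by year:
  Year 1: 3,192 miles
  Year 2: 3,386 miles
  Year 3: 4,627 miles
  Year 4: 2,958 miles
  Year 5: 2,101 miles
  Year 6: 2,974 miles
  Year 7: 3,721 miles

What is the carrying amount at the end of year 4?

Depreciable base = $944,201 − $48,800 = $895,401.
Rate = $895,401 / 22,959 miles = $39 per mile.
Year 1: 3,192 × $39 = $124,488. Book value $819,713.
Year 2: 3,386 × $39 = $132,054. Book value $687,659.
Year 3: 4,627 × $39 = $180,453. Book value $507,206.
Year 4: 2,958 × $39 = $115,362. Book value $391,844.

$391,844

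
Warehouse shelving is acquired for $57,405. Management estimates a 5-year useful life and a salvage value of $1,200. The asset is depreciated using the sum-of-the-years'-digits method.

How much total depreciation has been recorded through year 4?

Depreciable base = $57,405 − $1,200 = $56,205.
Sum of the years' digits = 5+4+3+2+1 = 15.
Year 1: $56,205 × 5/15 = $18,735. Book value $38,670.
Year 2: $56,205 × 4/15 = $14,988. Book value $23,682.
Year 3: $56,205 × 3/15 = $11,241. Book value $12,441.
Year 4: $56,205 × 2/15 = $7,494. Book value $4,947.
Accumulated through year 4 = $57,405 − $4,947 = $52,458.

$52,458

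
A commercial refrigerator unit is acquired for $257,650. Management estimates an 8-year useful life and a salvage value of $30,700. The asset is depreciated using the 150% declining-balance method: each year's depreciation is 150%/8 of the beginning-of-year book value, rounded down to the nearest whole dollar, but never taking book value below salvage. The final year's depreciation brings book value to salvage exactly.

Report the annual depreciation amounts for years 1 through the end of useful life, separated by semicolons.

$48,309; $39,251; $31,891; $25,912; $21,053; $17,106; $13,899; $29,529

Depreciable base = $257,650 − $30,700 = $226,950.
Year 1: ⌊$257,650 × 150%/8⌋ = $48,309. Book value $209,341.
Year 2: ⌊$209,341 × 150%/8⌋ = $39,251. Book value $170,090.
Year 3: ⌊$170,090 × 150%/8⌋ = $31,891. Book value $138,199.
Year 4: ⌊$138,199 × 150%/8⌋ = $25,912. Book value $112,287.
Year 5: ⌊$112,287 × 150%/8⌋ = $21,053. Book value $91,234.
Year 6: ⌊$91,234 × 150%/8⌋ = $17,106. Book value $74,128.
Year 7: ⌊$74,128 × 150%/8⌋ = $13,899. Book value $60,229.
Year 8 (final): $60,229 − $30,700 = $29,529. Book value $30,700.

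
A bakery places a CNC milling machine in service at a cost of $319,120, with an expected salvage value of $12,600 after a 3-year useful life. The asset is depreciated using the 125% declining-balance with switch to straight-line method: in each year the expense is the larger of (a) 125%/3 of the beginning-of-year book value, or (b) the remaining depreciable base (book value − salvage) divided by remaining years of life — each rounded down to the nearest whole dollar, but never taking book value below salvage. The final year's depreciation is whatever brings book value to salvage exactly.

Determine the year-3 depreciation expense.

$86,777

Depreciable base = $319,120 − $12,600 = $306,520.
Year 1: DB = ⌊$319,120 × 125%/3⌋ = $132,966; SL = ⌊$306,520/3⌋ = $102,173 → take DB $132,966. Book value $186,154.
Year 2: DB = ⌊$186,154 × 125%/3⌋ = $77,564; SL = ⌊$173,554/2⌋ = $86,777 → take SL $86,777. Book value $99,377.
Year 3 (final): $99,377 − $12,600 = $86,777. Book value $12,600.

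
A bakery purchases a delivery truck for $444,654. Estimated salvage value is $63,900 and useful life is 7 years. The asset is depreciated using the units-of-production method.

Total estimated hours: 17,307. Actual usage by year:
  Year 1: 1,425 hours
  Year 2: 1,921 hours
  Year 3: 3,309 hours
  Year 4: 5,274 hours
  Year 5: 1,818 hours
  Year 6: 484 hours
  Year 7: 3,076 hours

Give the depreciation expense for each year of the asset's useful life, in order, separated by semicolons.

Depreciable base = $444,654 − $63,900 = $380,754.
Rate = $380,754 / 17,307 hours = $22 per hour.
Year 1: 1,425 × $22 = $31,350. Book value $413,304.
Year 2: 1,921 × $22 = $42,262. Book value $371,042.
Year 3: 3,309 × $22 = $72,798. Book value $298,244.
Year 4: 5,274 × $22 = $116,028. Book value $182,216.
Year 5: 1,818 × $22 = $39,996. Book value $142,220.
Year 6: 484 × $22 = $10,648. Book value $131,572.
Year 7: 3,076 × $22 = $67,672. Book value $63,900.

$31,350; $42,262; $72,798; $116,028; $39,996; $10,648; $67,672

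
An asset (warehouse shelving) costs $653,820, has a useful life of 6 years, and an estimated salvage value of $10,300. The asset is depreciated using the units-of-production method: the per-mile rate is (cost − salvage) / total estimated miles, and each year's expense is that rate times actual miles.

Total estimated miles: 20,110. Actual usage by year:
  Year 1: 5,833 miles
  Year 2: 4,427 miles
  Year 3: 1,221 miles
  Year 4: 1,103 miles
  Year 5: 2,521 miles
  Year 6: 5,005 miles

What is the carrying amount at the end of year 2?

Depreciable base = $653,820 − $10,300 = $643,520.
Rate = $643,520 / 20,110 miles = $32 per mile.
Year 1: 5,833 × $32 = $186,656. Book value $467,164.
Year 2: 4,427 × $32 = $141,664. Book value $325,500.

$325,500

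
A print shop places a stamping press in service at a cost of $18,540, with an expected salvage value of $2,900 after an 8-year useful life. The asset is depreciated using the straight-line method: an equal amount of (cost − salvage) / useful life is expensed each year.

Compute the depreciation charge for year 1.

$1,955

Depreciable base = $18,540 − $2,900 = $15,640.
Annual expense = $15,640 / 8 = $1,955.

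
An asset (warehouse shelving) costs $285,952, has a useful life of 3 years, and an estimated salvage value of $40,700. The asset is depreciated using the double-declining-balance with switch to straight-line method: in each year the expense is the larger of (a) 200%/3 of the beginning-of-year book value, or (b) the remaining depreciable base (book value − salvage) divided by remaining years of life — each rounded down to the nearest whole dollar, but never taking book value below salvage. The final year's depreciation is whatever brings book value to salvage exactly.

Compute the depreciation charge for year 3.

$0

Depreciable base = $285,952 − $40,700 = $245,252.
Year 1: DB = ⌊$285,952 × 200%/3⌋ = $190,634; SL = ⌊$245,252/3⌋ = $81,750 → take DB $190,634. Book value $95,318.
Year 2: DB = ⌊$95,318 × 200%/3⌋ = $63,545; SL = ⌊$54,618/2⌋ = $27,309 → take DB $63,545, capped at $54,618. Book value $40,700.
Year 3 (final): $40,700 − $40,700 = $0. Book value $40,700.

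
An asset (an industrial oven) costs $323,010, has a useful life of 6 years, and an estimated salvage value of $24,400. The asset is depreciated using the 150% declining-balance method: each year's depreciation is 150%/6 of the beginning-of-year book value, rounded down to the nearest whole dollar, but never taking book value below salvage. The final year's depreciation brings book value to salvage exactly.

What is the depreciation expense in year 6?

Depreciable base = $323,010 − $24,400 = $298,610.
Year 1: ⌊$323,010 × 150%/6⌋ = $80,752. Book value $242,258.
Year 2: ⌊$242,258 × 150%/6⌋ = $60,564. Book value $181,694.
Year 3: ⌊$181,694 × 150%/6⌋ = $45,423. Book value $136,271.
Year 4: ⌊$136,271 × 150%/6⌋ = $34,067. Book value $102,204.
Year 5: ⌊$102,204 × 150%/6⌋ = $25,551. Book value $76,653.
Year 6 (final): $76,653 − $24,400 = $52,253. Book value $24,400.

$52,253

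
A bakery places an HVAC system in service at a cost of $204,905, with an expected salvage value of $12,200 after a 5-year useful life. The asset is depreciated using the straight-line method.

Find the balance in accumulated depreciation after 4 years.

Depreciable base = $204,905 − $12,200 = $192,705.
Annual expense = $192,705 / 5 = $38,541.
End of year 1: book value $166,364.
End of year 2: book value $127,823.
End of year 3: book value $89,282.
End of year 4: book value $50,741.
Accumulated through year 4 = $204,905 − $50,741 = $154,164.

$154,164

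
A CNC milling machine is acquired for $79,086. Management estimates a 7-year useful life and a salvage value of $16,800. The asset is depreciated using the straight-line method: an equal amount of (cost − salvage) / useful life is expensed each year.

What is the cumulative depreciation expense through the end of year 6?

Depreciable base = $79,086 − $16,800 = $62,286.
Annual expense = $62,286 / 7 = $8,898.
End of year 1: book value $70,188.
End of year 2: book value $61,290.
End of year 3: book value $52,392.
End of year 4: book value $43,494.
End of year 5: book value $34,596.
End of year 6: book value $25,698.
Accumulated through year 6 = $79,086 − $25,698 = $53,388.

$53,388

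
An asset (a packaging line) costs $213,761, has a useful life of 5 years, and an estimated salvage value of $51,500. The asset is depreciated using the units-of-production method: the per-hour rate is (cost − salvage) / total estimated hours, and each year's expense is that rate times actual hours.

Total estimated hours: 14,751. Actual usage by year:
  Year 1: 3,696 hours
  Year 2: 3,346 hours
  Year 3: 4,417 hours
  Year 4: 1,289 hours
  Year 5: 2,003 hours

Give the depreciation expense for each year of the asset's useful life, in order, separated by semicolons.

$40,656; $36,806; $48,587; $14,179; $22,033

Depreciable base = $213,761 − $51,500 = $162,261.
Rate = $162,261 / 14,751 hours = $11 per hour.
Year 1: 3,696 × $11 = $40,656. Book value $173,105.
Year 2: 3,346 × $11 = $36,806. Book value $136,299.
Year 3: 4,417 × $11 = $48,587. Book value $87,712.
Year 4: 1,289 × $11 = $14,179. Book value $73,533.
Year 5: 2,003 × $11 = $22,033. Book value $51,500.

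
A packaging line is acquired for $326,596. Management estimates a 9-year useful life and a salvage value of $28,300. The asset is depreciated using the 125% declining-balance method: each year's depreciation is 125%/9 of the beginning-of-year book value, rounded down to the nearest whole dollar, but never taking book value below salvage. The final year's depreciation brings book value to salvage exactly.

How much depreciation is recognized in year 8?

$15,925

Depreciable base = $326,596 − $28,300 = $298,296.
Year 1: ⌊$326,596 × 125%/9⌋ = $45,360. Book value $281,236.
Year 2: ⌊$281,236 × 125%/9⌋ = $39,060. Book value $242,176.
Year 3: ⌊$242,176 × 125%/9⌋ = $33,635. Book value $208,541.
Year 4: ⌊$208,541 × 125%/9⌋ = $28,964. Book value $179,577.
Year 5: ⌊$179,577 × 125%/9⌋ = $24,941. Book value $154,636.
Year 6: ⌊$154,636 × 125%/9⌋ = $21,477. Book value $133,159.
Year 7: ⌊$133,159 × 125%/9⌋ = $18,494. Book value $114,665.
Year 8: ⌊$114,665 × 125%/9⌋ = $15,925. Book value $98,740.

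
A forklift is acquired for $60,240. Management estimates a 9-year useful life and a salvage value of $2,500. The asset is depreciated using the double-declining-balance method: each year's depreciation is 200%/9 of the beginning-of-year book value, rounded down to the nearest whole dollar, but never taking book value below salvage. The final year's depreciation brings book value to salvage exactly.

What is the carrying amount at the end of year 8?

$8,069

Depreciable base = $60,240 − $2,500 = $57,740.
Year 1: ⌊$60,240 × 200%/9⌋ = $13,386. Book value $46,854.
Year 2: ⌊$46,854 × 200%/9⌋ = $10,412. Book value $36,442.
Year 3: ⌊$36,442 × 200%/9⌋ = $8,098. Book value $28,344.
Year 4: ⌊$28,344 × 200%/9⌋ = $6,298. Book value $22,046.
Year 5: ⌊$22,046 × 200%/9⌋ = $4,899. Book value $17,147.
Year 6: ⌊$17,147 × 200%/9⌋ = $3,810. Book value $13,337.
Year 7: ⌊$13,337 × 200%/9⌋ = $2,963. Book value $10,374.
Year 8: ⌊$10,374 × 200%/9⌋ = $2,305. Book value $8,069.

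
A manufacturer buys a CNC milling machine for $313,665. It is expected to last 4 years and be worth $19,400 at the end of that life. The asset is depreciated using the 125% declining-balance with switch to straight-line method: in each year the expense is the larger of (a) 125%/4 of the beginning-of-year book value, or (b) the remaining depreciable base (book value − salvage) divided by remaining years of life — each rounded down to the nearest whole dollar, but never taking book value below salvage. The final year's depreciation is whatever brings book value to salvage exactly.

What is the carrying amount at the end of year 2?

$148,256

Depreciable base = $313,665 − $19,400 = $294,265.
Year 1: DB = ⌊$313,665 × 125%/4⌋ = $98,020; SL = ⌊$294,265/4⌋ = $73,566 → take DB $98,020. Book value $215,645.
Year 2: DB = ⌊$215,645 × 125%/4⌋ = $67,389; SL = ⌊$196,245/3⌋ = $65,415 → take DB $67,389. Book value $148,256.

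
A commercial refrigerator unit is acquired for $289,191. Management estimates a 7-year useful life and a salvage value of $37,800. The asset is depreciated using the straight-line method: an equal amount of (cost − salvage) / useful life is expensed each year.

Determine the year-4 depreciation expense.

$35,913

Depreciable base = $289,191 − $37,800 = $251,391.
Annual expense = $251,391 / 7 = $35,913.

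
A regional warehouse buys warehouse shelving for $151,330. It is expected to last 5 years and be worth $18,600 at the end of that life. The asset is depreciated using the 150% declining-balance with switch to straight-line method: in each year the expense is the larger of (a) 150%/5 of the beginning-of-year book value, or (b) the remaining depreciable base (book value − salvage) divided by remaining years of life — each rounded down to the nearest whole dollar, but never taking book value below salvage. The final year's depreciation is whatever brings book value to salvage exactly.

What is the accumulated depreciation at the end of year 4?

Depreciable base = $151,330 − $18,600 = $132,730.
Year 1: DB = ⌊$151,330 × 150%/5⌋ = $45,399; SL = ⌊$132,730/5⌋ = $26,546 → take DB $45,399. Book value $105,931.
Year 2: DB = ⌊$105,931 × 150%/5⌋ = $31,779; SL = ⌊$87,331/4⌋ = $21,832 → take DB $31,779. Book value $74,152.
Year 3: DB = ⌊$74,152 × 150%/5⌋ = $22,245; SL = ⌊$55,552/3⌋ = $18,517 → take DB $22,245. Book value $51,907.
Year 4: DB = ⌊$51,907 × 150%/5⌋ = $15,572; SL = ⌊$33,307/2⌋ = $16,653 → take SL $16,653. Book value $35,254.
Accumulated through year 4 = $151,330 − $35,254 = $116,076.

$116,076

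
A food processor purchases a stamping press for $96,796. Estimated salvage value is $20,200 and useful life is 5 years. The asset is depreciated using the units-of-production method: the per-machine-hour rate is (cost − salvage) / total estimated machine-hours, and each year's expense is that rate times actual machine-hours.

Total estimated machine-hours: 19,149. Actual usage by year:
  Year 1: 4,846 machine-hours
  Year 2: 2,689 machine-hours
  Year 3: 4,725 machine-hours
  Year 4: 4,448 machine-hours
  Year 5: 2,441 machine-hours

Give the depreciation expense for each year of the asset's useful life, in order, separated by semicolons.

Depreciable base = $96,796 − $20,200 = $76,596.
Rate = $76,596 / 19,149 machine-hours = $4 per machine-hour.
Year 1: 4,846 × $4 = $19,384. Book value $77,412.
Year 2: 2,689 × $4 = $10,756. Book value $66,656.
Year 3: 4,725 × $4 = $18,900. Book value $47,756.
Year 4: 4,448 × $4 = $17,792. Book value $29,964.
Year 5: 2,441 × $4 = $9,764. Book value $20,200.

$19,384; $10,756; $18,900; $17,792; $9,764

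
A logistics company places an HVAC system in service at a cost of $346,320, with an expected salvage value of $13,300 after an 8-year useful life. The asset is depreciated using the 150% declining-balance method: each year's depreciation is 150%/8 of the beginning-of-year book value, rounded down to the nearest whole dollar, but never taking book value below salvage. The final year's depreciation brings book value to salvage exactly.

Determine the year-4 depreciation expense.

Depreciable base = $346,320 − $13,300 = $333,020.
Year 1: ⌊$346,320 × 150%/8⌋ = $64,935. Book value $281,385.
Year 2: ⌊$281,385 × 150%/8⌋ = $52,759. Book value $228,626.
Year 3: ⌊$228,626 × 150%/8⌋ = $42,867. Book value $185,759.
Year 4: ⌊$185,759 × 150%/8⌋ = $34,829. Book value $150,930.

$34,829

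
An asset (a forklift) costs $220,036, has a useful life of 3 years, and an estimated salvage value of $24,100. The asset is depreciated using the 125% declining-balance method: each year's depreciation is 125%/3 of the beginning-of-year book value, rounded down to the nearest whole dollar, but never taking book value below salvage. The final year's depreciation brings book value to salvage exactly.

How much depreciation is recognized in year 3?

Depreciable base = $220,036 − $24,100 = $195,936.
Year 1: ⌊$220,036 × 125%/3⌋ = $91,681. Book value $128,355.
Year 2: ⌊$128,355 × 125%/3⌋ = $53,481. Book value $74,874.
Year 3 (final): $74,874 − $24,100 = $50,774. Book value $24,100.

$50,774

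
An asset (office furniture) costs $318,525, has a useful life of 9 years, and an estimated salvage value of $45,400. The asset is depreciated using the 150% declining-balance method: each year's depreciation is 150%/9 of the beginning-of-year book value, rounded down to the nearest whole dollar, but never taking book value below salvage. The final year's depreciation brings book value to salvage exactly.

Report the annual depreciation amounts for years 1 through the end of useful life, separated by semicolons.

Depreciable base = $318,525 − $45,400 = $273,125.
Year 1: ⌊$318,525 × 150%/9⌋ = $53,087. Book value $265,438.
Year 2: ⌊$265,438 × 150%/9⌋ = $44,239. Book value $221,199.
Year 3: ⌊$221,199 × 150%/9⌋ = $36,866. Book value $184,333.
Year 4: ⌊$184,333 × 150%/9⌋ = $30,722. Book value $153,611.
Year 5: ⌊$153,611 × 150%/9⌋ = $25,601. Book value $128,010.
Year 6: ⌊$128,010 × 150%/9⌋ = $21,335. Book value $106,675.
Year 7: ⌊$106,675 × 150%/9⌋ = $17,779. Book value $88,896.
Year 8: ⌊$88,896 × 150%/9⌋ = $14,816. Book value $74,080.
Year 9 (final): $74,080 − $45,400 = $28,680. Book value $45,400.

$53,087; $44,239; $36,866; $30,722; $25,601; $21,335; $17,779; $14,816; $28,680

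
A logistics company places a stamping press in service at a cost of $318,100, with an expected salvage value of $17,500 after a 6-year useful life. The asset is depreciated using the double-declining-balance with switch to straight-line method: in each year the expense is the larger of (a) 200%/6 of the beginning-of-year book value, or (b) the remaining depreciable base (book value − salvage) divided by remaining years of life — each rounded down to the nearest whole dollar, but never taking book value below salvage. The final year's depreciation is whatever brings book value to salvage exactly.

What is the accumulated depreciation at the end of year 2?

Depreciable base = $318,100 − $17,500 = $300,600.
Year 1: DB = ⌊$318,100 × 200%/6⌋ = $106,033; SL = ⌊$300,600/6⌋ = $50,100 → take DB $106,033. Book value $212,067.
Year 2: DB = ⌊$212,067 × 200%/6⌋ = $70,689; SL = ⌊$194,567/5⌋ = $38,913 → take DB $70,689. Book value $141,378.
Accumulated through year 2 = $318,100 − $141,378 = $176,722.

$176,722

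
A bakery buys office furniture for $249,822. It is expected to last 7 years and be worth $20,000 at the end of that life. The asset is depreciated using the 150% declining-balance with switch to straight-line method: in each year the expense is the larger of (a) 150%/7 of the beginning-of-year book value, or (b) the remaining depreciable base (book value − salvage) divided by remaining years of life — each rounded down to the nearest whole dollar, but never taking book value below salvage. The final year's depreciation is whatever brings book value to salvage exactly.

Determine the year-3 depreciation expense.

Depreciable base = $249,822 − $20,000 = $229,822.
Year 1: DB = ⌊$249,822 × 150%/7⌋ = $53,533; SL = ⌊$229,822/7⌋ = $32,831 → take DB $53,533. Book value $196,289.
Year 2: DB = ⌊$196,289 × 150%/7⌋ = $42,061; SL = ⌊$176,289/6⌋ = $29,381 → take DB $42,061. Book value $154,228.
Year 3: DB = ⌊$154,228 × 150%/7⌋ = $33,048; SL = ⌊$134,228/5⌋ = $26,845 → take DB $33,048. Book value $121,180.

$33,048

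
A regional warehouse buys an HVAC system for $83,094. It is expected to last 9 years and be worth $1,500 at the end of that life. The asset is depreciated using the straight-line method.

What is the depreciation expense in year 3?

$9,066

Depreciable base = $83,094 − $1,500 = $81,594.
Annual expense = $81,594 / 9 = $9,066.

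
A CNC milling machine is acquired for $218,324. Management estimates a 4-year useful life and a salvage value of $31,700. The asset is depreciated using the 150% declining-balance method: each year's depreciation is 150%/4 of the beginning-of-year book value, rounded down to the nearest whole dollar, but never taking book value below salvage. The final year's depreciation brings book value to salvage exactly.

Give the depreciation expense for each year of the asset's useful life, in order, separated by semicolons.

Depreciable base = $218,324 − $31,700 = $186,624.
Year 1: ⌊$218,324 × 150%/4⌋ = $81,871. Book value $136,453.
Year 2: ⌊$136,453 × 150%/4⌋ = $51,169. Book value $85,284.
Year 3: ⌊$85,284 × 150%/4⌋ = $31,981. Book value $53,303.
Year 4 (final): $53,303 − $31,700 = $21,603. Book value $31,700.

$81,871; $51,169; $31,981; $21,603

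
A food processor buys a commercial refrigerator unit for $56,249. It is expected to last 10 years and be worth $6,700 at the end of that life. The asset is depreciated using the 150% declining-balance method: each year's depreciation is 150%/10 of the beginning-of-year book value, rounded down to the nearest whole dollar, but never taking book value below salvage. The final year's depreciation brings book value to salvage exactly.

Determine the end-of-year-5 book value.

Depreciable base = $56,249 − $6,700 = $49,549.
Year 1: ⌊$56,249 × 150%/10⌋ = $8,437. Book value $47,812.
Year 2: ⌊$47,812 × 150%/10⌋ = $7,171. Book value $40,641.
Year 3: ⌊$40,641 × 150%/10⌋ = $6,096. Book value $34,545.
Year 4: ⌊$34,545 × 150%/10⌋ = $5,181. Book value $29,364.
Year 5: ⌊$29,364 × 150%/10⌋ = $4,404. Book value $24,960.

$24,960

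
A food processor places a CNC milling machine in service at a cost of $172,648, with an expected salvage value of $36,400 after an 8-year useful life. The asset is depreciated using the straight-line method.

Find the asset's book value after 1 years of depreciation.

Depreciable base = $172,648 − $36,400 = $136,248.
Annual expense = $136,248 / 8 = $17,031.
End of year 1: book value $155,617.

$155,617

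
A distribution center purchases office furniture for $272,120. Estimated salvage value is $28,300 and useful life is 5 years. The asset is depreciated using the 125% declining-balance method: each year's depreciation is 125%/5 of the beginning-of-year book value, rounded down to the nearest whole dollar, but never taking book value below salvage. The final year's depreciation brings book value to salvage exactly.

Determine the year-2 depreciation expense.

Depreciable base = $272,120 − $28,300 = $243,820.
Year 1: ⌊$272,120 × 125%/5⌋ = $68,030. Book value $204,090.
Year 2: ⌊$204,090 × 125%/5⌋ = $51,022. Book value $153,068.

$51,022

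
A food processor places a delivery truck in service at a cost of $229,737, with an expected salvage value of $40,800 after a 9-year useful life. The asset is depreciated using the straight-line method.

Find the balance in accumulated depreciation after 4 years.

$83,972

Depreciable base = $229,737 − $40,800 = $188,937.
Annual expense = $188,937 / 9 = $20,993.
End of year 1: book value $208,744.
End of year 2: book value $187,751.
End of year 3: book value $166,758.
End of year 4: book value $145,765.
Accumulated through year 4 = $229,737 − $145,765 = $83,972.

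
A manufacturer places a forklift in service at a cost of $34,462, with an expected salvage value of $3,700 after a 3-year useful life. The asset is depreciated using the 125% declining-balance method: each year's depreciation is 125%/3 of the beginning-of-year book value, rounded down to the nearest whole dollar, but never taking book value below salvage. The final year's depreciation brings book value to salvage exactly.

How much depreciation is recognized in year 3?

$8,027

Depreciable base = $34,462 − $3,700 = $30,762.
Year 1: ⌊$34,462 × 125%/3⌋ = $14,359. Book value $20,103.
Year 2: ⌊$20,103 × 125%/3⌋ = $8,376. Book value $11,727.
Year 3 (final): $11,727 − $3,700 = $8,027. Book value $3,700.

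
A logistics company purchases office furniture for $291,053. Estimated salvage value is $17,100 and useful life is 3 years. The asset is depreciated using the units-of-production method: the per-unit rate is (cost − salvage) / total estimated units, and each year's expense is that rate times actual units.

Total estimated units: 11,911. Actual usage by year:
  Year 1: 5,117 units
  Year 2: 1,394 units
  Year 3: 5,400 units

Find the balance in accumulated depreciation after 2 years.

Depreciable base = $291,053 − $17,100 = $273,953.
Rate = $273,953 / 11,911 units = $23 per unit.
Year 1: 5,117 × $23 = $117,691. Book value $173,362.
Year 2: 1,394 × $23 = $32,062. Book value $141,300.
Accumulated through year 2 = $291,053 − $141,300 = $149,753.

$149,753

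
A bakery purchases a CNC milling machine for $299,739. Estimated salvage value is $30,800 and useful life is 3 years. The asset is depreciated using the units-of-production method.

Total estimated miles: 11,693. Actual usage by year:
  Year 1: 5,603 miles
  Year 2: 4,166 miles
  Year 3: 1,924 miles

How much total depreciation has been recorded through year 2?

Depreciable base = $299,739 − $30,800 = $268,939.
Rate = $268,939 / 11,693 miles = $23 per mile.
Year 1: 5,603 × $23 = $128,869. Book value $170,870.
Year 2: 4,166 × $23 = $95,818. Book value $75,052.
Accumulated through year 2 = $299,739 − $75,052 = $224,687.

$224,687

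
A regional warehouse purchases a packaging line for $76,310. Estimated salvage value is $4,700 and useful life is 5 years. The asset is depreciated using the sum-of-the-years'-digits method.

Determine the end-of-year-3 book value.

$19,022

Depreciable base = $76,310 − $4,700 = $71,610.
Sum of the years' digits = 5+4+3+2+1 = 15.
Year 1: $71,610 × 5/15 = $23,870. Book value $52,440.
Year 2: $71,610 × 4/15 = $19,096. Book value $33,344.
Year 3: $71,610 × 3/15 = $14,322. Book value $19,022.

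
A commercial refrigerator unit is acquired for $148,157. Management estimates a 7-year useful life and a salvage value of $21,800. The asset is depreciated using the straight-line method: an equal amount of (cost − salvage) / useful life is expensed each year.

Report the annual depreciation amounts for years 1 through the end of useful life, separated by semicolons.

$18,051; $18,051; $18,051; $18,051; $18,051; $18,051; $18,051

Depreciable base = $148,157 − $21,800 = $126,357.
Annual expense = $126,357 / 7 = $18,051.
End of year 1: book value $130,106.
End of year 2: book value $112,055.
End of year 3: book value $94,004.
End of year 4: book value $75,953.
End of year 5: book value $57,902.
End of year 6: book value $39,851.
End of year 7: book value $21,800.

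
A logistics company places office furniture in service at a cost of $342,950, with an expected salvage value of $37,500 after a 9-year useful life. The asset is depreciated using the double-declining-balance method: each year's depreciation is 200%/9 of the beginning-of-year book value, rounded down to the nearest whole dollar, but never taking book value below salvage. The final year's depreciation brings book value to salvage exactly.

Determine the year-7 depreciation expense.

Depreciable base = $342,950 − $37,500 = $305,450.
Year 1: ⌊$342,950 × 200%/9⌋ = $76,211. Book value $266,739.
Year 2: ⌊$266,739 × 200%/9⌋ = $59,275. Book value $207,464.
Year 3: ⌊$207,464 × 200%/9⌋ = $46,103. Book value $161,361.
Year 4: ⌊$161,361 × 200%/9⌋ = $35,858. Book value $125,503.
Year 5: ⌊$125,503 × 200%/9⌋ = $27,889. Book value $97,614.
Year 6: ⌊$97,614 × 200%/9⌋ = $21,692. Book value $75,922.
Year 7: ⌊$75,922 × 200%/9⌋ = $16,871. Book value $59,051.

$16,871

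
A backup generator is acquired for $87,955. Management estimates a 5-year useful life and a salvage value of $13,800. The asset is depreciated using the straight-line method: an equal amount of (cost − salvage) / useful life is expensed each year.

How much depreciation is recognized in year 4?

Depreciable base = $87,955 − $13,800 = $74,155.
Annual expense = $74,155 / 5 = $14,831.

$14,831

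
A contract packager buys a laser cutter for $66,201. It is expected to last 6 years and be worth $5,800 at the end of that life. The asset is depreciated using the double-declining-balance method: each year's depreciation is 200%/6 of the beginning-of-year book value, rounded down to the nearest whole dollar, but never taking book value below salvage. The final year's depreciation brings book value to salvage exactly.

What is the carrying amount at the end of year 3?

$19,616

Depreciable base = $66,201 − $5,800 = $60,401.
Year 1: ⌊$66,201 × 200%/6⌋ = $22,067. Book value $44,134.
Year 2: ⌊$44,134 × 200%/6⌋ = $14,711. Book value $29,423.
Year 3: ⌊$29,423 × 200%/6⌋ = $9,807. Book value $19,616.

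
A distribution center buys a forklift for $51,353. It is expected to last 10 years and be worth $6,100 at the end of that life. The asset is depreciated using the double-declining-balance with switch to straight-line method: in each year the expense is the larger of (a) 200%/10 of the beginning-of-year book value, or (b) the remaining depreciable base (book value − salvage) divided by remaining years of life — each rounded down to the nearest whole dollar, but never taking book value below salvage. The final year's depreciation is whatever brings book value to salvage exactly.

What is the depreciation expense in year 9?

Depreciable base = $51,353 − $6,100 = $45,253.
Year 1: DB = ⌊$51,353 × 200%/10⌋ = $10,270; SL = ⌊$45,253/10⌋ = $4,525 → take DB $10,270. Book value $41,083.
Year 2: DB = ⌊$41,083 × 200%/10⌋ = $8,216; SL = ⌊$34,983/9⌋ = $3,887 → take DB $8,216. Book value $32,867.
Year 3: DB = ⌊$32,867 × 200%/10⌋ = $6,573; SL = ⌊$26,767/8⌋ = $3,345 → take DB $6,573. Book value $26,294.
Year 4: DB = ⌊$26,294 × 200%/10⌋ = $5,258; SL = ⌊$20,194/7⌋ = $2,884 → take DB $5,258. Book value $21,036.
Year 5: DB = ⌊$21,036 × 200%/10⌋ = $4,207; SL = ⌊$14,936/6⌋ = $2,489 → take DB $4,207. Book value $16,829.
Year 6: DB = ⌊$16,829 × 200%/10⌋ = $3,365; SL = ⌊$10,729/5⌋ = $2,145 → take DB $3,365. Book value $13,464.
Year 7: DB = ⌊$13,464 × 200%/10⌋ = $2,692; SL = ⌊$7,364/4⌋ = $1,841 → take DB $2,692. Book value $10,772.
Year 8: DB = ⌊$10,772 × 200%/10⌋ = $2,154; SL = ⌊$4,672/3⌋ = $1,557 → take DB $2,154. Book value $8,618.
Year 9: DB = ⌊$8,618 × 200%/10⌋ = $1,723; SL = ⌊$2,518/2⌋ = $1,259 → take DB $1,723. Book value $6,895.

$1,723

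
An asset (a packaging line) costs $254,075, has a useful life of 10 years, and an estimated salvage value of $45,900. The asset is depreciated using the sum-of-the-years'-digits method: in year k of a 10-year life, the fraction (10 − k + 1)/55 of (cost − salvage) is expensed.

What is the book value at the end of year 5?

Depreciable base = $254,075 − $45,900 = $208,175.
Sum of the years' digits = 10+9+8+7+6+5+4+3+2+1 = 55.
Year 1: $208,175 × 10/55 = $37,850. Book value $216,225.
Year 2: $208,175 × 9/55 = $34,065. Book value $182,160.
Year 3: $208,175 × 8/55 = $30,280. Book value $151,880.
Year 4: $208,175 × 7/55 = $26,495. Book value $125,385.
Year 5: $208,175 × 6/55 = $22,710. Book value $102,675.

$102,675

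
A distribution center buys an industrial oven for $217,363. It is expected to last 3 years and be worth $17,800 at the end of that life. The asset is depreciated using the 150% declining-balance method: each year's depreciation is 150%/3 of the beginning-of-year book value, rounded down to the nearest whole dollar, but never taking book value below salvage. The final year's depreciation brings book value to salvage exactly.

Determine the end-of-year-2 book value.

Depreciable base = $217,363 − $17,800 = $199,563.
Year 1: ⌊$217,363 × 150%/3⌋ = $108,681. Book value $108,682.
Year 2: ⌊$108,682 × 150%/3⌋ = $54,341. Book value $54,341.

$54,341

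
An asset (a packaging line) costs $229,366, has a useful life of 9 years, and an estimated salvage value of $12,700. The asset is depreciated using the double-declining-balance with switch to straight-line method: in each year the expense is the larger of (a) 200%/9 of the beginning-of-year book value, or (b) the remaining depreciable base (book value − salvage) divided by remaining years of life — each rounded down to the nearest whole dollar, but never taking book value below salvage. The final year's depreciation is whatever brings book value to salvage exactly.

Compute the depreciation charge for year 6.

Depreciable base = $229,366 − $12,700 = $216,666.
Year 1: DB = ⌊$229,366 × 200%/9⌋ = $50,970; SL = ⌊$216,666/9⌋ = $24,074 → take DB $50,970. Book value $178,396.
Year 2: DB = ⌊$178,396 × 200%/9⌋ = $39,643; SL = ⌊$165,696/8⌋ = $20,712 → take DB $39,643. Book value $138,753.
Year 3: DB = ⌊$138,753 × 200%/9⌋ = $30,834; SL = ⌊$126,053/7⌋ = $18,007 → take DB $30,834. Book value $107,919.
Year 4: DB = ⌊$107,919 × 200%/9⌋ = $23,982; SL = ⌊$95,219/6⌋ = $15,869 → take DB $23,982. Book value $83,937.
Year 5: DB = ⌊$83,937 × 200%/9⌋ = $18,652; SL = ⌊$71,237/5⌋ = $14,247 → take DB $18,652. Book value $65,285.
Year 6: DB = ⌊$65,285 × 200%/9⌋ = $14,507; SL = ⌊$52,585/4⌋ = $13,146 → take DB $14,507. Book value $50,778.

$14,507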